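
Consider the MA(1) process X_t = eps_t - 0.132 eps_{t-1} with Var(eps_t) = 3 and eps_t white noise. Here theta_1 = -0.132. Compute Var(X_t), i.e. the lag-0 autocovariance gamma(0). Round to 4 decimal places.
\gamma(0) = 3.0523

For an MA(q) process X_t = eps_t + sum_i theta_i eps_{t-i} with
Var(eps_t) = sigma^2, the variance is
  gamma(0) = sigma^2 * (1 + sum_i theta_i^2).
  sum_i theta_i^2 = (-0.132)^2 = 0.017424.
  gamma(0) = 3 * (1 + 0.017424) = 3 * 1.017424 = 3.052272, which rounds to 3.0523.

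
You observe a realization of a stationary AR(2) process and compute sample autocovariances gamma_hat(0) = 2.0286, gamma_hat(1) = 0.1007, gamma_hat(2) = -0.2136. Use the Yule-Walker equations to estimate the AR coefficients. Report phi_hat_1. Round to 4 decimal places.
\hat\phi_{1} = 0.0550

The Yule-Walker equations for an AR(p) process read, in matrix form,
  Gamma_p phi = r_p,   with   (Gamma_p)_{ij} = gamma(|i - j|),
                       (r_p)_i = gamma(i),   i,j = 1..p.
Substitute the sample gammas (Toeplitz matrix and right-hand side of size 2):
  Gamma_p = [[2.0286, 0.1007], [0.1007, 2.0286]]
  r_p     = [0.1007, -0.2136]
Written out:
  2.0286 phi_1 + 0.1007 phi_2 = 0.1007
  0.1007 phi_1 + 2.0286 phi_2 = -0.2136
Solve by Cramer's rule:
  det = gamma(0)^2 - gamma(1)^2 = (2.0286)^2 - (0.1007)^2 = 4.11521796 - 0.01014049 = 4.10507747
  phi_hat_1 = [gamma(1) gamma(0) - gamma(1) gamma(2)] / det = [(0.1007)(2.0286) - (0.1007)(-0.2136)] / 4.10507747 = 0.22578954 / 4.10507747 = 0.055
  phi_hat_2 = [gamma(0) gamma(2) - gamma(1)^2] / det = [(2.0286)(-0.2136) - (0.1007)^2] / 4.10507747 = -0.44344945 / 4.10507747 = -0.108
So phi_hat = [0.0550, -0.1080].
Therefore phi_hat_1 = 0.0550.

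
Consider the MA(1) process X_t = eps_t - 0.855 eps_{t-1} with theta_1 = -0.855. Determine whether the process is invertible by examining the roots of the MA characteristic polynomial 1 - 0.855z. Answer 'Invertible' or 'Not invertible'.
\text{Invertible}

The MA(q) characteristic polynomial is P(z) = 1 - 0.855z.
Invertibility requires all roots to lie outside the unit circle, i.e. |z| > 1 for every root.
This is linear in z: 1 + (-0.855) z = 0  =>  z = -1/(-0.855) = 1.169591,  |z| = 1.169591.
Moduli of all roots: 1.1696.
All moduli strictly greater than 1? Yes.
Verdict: Invertible.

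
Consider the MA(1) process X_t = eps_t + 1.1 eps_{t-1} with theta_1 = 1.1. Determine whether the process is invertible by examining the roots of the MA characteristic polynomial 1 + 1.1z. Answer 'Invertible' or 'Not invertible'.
\text{Not invertible}

The MA(q) characteristic polynomial is P(z) = 1 + 1.1z.
Invertibility requires all roots to lie outside the unit circle, i.e. |z| > 1 for every root.
This is linear in z: 1 + (1.1) z = 0  =>  z = -1/(1.1) = -0.909091,  |z| = 0.909091.
Moduli of all roots: 0.9091.
All moduli strictly greater than 1? No.
Verdict: Not invertible.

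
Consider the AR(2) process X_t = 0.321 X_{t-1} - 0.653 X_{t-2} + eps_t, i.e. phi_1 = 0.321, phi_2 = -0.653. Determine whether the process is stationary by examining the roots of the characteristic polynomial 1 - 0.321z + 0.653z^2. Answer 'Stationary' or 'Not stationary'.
\text{Stationary}

The AR(p) characteristic polynomial is P(z) = 1 - 0.321z + 0.653z^2.
Stationarity requires all roots to lie outside the unit circle, i.e. |z| > 1 for every root.
Set 1 + (-0.321) z + (0.653) z^2 = 0, i.e. a z^2 + b z + c = 0 with a = 0.653, b = -0.321, c = 1.
Discriminant D = b^2 - 4ac = (-0.321)^2 - 4*(0.653)*1 = 0.103041 - (2.612) = -2.508959.
D < 0, so the roots are the complex-conjugate pair z = (-b +/- i sqrt(-D)) / (2a) = 0.2458 +/- 1.2128i.
For a conjugate pair |z|^2 = z * conj(z) = (product of roots) = c/a = 1/(0.653) = 1.531394, so |z| = sqrt(1.531394) = 1.2375 for both roots.
Moduli of all roots: 1.2375, 1.2375.
All moduli strictly greater than 1? Yes.
Verdict: Stationary.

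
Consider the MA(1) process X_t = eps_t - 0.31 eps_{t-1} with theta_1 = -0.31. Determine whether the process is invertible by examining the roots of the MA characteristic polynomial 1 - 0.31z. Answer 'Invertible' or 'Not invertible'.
\text{Invertible}

The MA(q) characteristic polynomial is P(z) = 1 - 0.31z.
Invertibility requires all roots to lie outside the unit circle, i.e. |z| > 1 for every root.
This is linear in z: 1 + (-0.31) z = 0  =>  z = -1/(-0.31) = 3.225806,  |z| = 3.225806.
Moduli of all roots: 3.2258.
All moduli strictly greater than 1? Yes.
Verdict: Invertible.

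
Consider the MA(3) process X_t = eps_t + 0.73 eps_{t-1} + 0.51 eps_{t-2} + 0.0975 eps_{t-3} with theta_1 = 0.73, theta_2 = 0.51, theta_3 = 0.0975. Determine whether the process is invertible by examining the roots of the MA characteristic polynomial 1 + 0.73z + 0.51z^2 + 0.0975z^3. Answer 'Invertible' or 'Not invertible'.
\text{Invertible}

The MA(q) characteristic polynomial is P(z) = 1 + 0.73z + 0.51z^2 + 0.0975z^3.
Invertibility requires all roots to lie outside the unit circle, i.e. |z| > 1 for every root.
Degree 3: look for a simple real root z0 first, then factor out (1 - z/z0) and solve the remaining quadratic.
Testing z0 = -4: P(-4) = 1 + (0.73)(-4) + (0.51)(-4)^2 + (0.0975)(-4)^3
  = 1 + (-2.92) + (8.16) + (-6.24) = 0.  So z_0 = -4 is a root, |z_0| = 4.
Divide out the factor (1 + 0.25 z) = (1 - z/z0) (since 1/z0 = -0.25):
  P(z) = (1 + 0.25 z)(1 + (0.48) z + (0.39) z^2)
  [check: z-coef 0.48 - (-0.25) = 0.73; z^2-coef 0.39 - (-0.25)(0.48) = 0.51; z^3-coef -(-0.25)(0.39) = 0.0975.]
Remaining roots from the quadratic factor 1 + (0.48) z + (0.39) z^2:
  Set 1 + (0.48) z + (0.39) z^2 = 0, i.e. a z^2 + b z + c = 0 with a = 0.39, b = 0.48, c = 1.
  Discriminant D = b^2 - 4ac = (0.48)^2 - 4*(0.39)*1 = 0.2304 - (1.56) = -1.3296.
  D < 0, so the roots are the complex-conjugate pair z = (-b +/- i sqrt(-D)) / (2a) = -0.6154 +/- 1.4783i.
  For a conjugate pair |z|^2 = z * conj(z) = (product of roots) = c/a = 1/(0.39) = 2.564103, so |z| = sqrt(2.564103) = 1.6013 for both roots.
Moduli of all roots: 4.0000, 1.6013, 1.6013.
All moduli strictly greater than 1? Yes.
Verdict: Invertible.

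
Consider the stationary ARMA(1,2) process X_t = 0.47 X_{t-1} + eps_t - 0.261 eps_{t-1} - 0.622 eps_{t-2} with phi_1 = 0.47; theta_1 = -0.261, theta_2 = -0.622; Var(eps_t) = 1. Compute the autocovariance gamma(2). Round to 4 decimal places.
\gamma(2) = -0.4974

Multiply the model equation by X_{t-k} and take expectations. With theta_0 = psi_0 = 1 and psi_j the MA(infinity) weights, this gives
  gamma(k) - sum_i phi_i gamma(k-i) = c_k,
  c_k = sigma^2 * sum_{j=k..q} theta_j psi_{j-k}   (c_k = 0 for k > q),
using gamma(-m) = gamma(m).
psi-weights needed (psi_j = theta_j + sum_i phi_i psi_{j-i}):
  psi_1 = theta_1 + phi_1 = -0.261 + (0.47) = 0.209
  psi_2 = theta_2 + phi_1 psi_1 = -0.622 + (0.47)(0.209) = -0.52377
Right-hand sides:
  c_0 = sigma^2 (1 + theta_1 psi_1 + theta_2 psi_2) = 1 * (1 + (-0.261)(0.209) + (-0.622)(-0.52377)) = 1 * 1.271236 = 1.271236
  c_1 = sigma^2 (theta_1 + theta_2 psi_1) = 1 * (-0.261 + (-0.622)(0.209)) = -0.390998
  c_2 = sigma^2 theta_2 = 1 * (-0.622) = -0.622
Equations for k = 0 and k = 1 (AR order 1):
  gamma(0) = phi_1 gamma(1) + c_0
  gamma(1) = phi_1 gamma(0) + c_1
Substituting the second into the first: gamma(0) (1 - phi_1^2) = c_0 + phi_1 c_1, so
  gamma(0) = (c_0 + phi_1 c_1) / (1 - phi_1^2) = (1.271236 + (0.47)(-0.390998)) / (1 - (0.47)^2) = 1.087467 / 0.7791 = 1.395799.
  gamma(1) = phi_1 gamma(0) + c_1 = (0.47)(1.395799) + (-0.390998) = 0.265027.
For k = 2: gamma(2) = phi_1 gamma(1) + c_2
  = (0.47)(0.265027) + (-0.622) = -0.497437.
Therefore gamma(2) = -0.4974 (to 4 decimal places).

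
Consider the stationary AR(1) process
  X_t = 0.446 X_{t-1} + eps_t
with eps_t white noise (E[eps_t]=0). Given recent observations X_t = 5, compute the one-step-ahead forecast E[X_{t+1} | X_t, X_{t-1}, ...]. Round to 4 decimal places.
E[X_{t+1} \mid \mathcal F_t] = 2.2300

For an AR(p) model X_t = c + sum_i phi_i X_{t-i} + eps_t, the
one-step-ahead conditional mean is
  E[X_{t+1} | X_t, ...] = c + sum_i phi_i X_{t+1-i}.
Substitute known values:
  E[X_{t+1} | ...] = (0.446) * (5)
                   = 2.2300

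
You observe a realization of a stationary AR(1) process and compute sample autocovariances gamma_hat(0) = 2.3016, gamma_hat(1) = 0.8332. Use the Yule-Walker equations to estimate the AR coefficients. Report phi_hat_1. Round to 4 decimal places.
\hat\phi_{1} = 0.3620

The Yule-Walker equations for an AR(p) process read, in matrix form,
  Gamma_p phi = r_p,   with   (Gamma_p)_{ij} = gamma(|i - j|),
                       (r_p)_i = gamma(i),   i,j = 1..p.
Substitute the sample gammas (Toeplitz matrix and right-hand side of size 1):
  Gamma_p = [[2.3016]]
  r_p     = [0.8332]
With p = 1 this is the single equation gamma(0) phi_1 = gamma(1):
  phi_hat_1 = gamma(1) / gamma(0) = 0.8332 / 2.3016 = 0.3620.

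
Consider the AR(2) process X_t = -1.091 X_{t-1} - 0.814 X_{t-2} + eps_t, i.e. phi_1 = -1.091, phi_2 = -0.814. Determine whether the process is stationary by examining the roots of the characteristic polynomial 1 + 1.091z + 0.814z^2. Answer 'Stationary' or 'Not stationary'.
\text{Stationary}

The AR(p) characteristic polynomial is P(z) = 1 + 1.091z + 0.814z^2.
Stationarity requires all roots to lie outside the unit circle, i.e. |z| > 1 for every root.
Set 1 + (1.091) z + (0.814) z^2 = 0, i.e. a z^2 + b z + c = 0 with a = 0.814, b = 1.091, c = 1.
Discriminant D = b^2 - 4ac = (1.091)^2 - 4*(0.814)*1 = 1.190281 - (3.256) = -2.065719.
D < 0, so the roots are the complex-conjugate pair z = (-b +/- i sqrt(-D)) / (2a) = -0.6701 +/- 0.8828i.
For a conjugate pair |z|^2 = z * conj(z) = (product of roots) = c/a = 1/(0.814) = 1.228501, so |z| = sqrt(1.228501) = 1.1084 for both roots.
Moduli of all roots: 1.1084, 1.1084.
All moduli strictly greater than 1? Yes.
Verdict: Stationary.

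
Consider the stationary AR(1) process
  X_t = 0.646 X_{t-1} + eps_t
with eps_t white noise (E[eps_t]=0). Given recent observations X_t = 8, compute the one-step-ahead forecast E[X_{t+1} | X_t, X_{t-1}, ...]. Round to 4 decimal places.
E[X_{t+1} \mid \mathcal F_t] = 5.1680

For an AR(p) model X_t = c + sum_i phi_i X_{t-i} + eps_t, the
one-step-ahead conditional mean is
  E[X_{t+1} | X_t, ...] = c + sum_i phi_i X_{t+1-i}.
Substitute known values:
  E[X_{t+1} | ...] = (0.646) * (8)
                   = 5.1680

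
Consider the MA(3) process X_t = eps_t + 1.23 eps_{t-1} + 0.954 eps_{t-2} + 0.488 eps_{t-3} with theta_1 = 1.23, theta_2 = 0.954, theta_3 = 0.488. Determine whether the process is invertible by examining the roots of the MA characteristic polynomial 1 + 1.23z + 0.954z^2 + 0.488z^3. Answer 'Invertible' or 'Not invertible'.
\text{Invertible}

The MA(q) characteristic polynomial is P(z) = 1 + 1.23z + 0.954z^2 + 0.488z^3.
Invertibility requires all roots to lie outside the unit circle, i.e. |z| > 1 for every root.
Degree 3: look for a simple real root z0 first, then factor out (1 - z/z0) and solve the remaining quadratic.
Testing z0 = -1.25: P(-1.25) = 1 + (1.23)(-1.25) + (0.954)(-1.25)^2 + (0.488)(-1.25)^3
  = 1 + (-1.5375) + (1.490625) + (-0.953125) = 0.  So z_0 = -1.25 is a root, |z_0| = 1.25.
Divide out the factor (1 + 0.8 z) = (1 - z/z0) (since 1/z0 = -0.8):
  P(z) = (1 + 0.8 z)(1 + (0.43) z + (0.61) z^2)
  [check: z-coef 0.43 - (-0.8) = 1.23; z^2-coef 0.61 - (-0.8)(0.43) = 0.954; z^3-coef -(-0.8)(0.61) = 0.488.]
Remaining roots from the quadratic factor 1 + (0.43) z + (0.61) z^2:
  Set 1 + (0.43) z + (0.61) z^2 = 0, i.e. a z^2 + b z + c = 0 with a = 0.61, b = 0.43, c = 1.
  Discriminant D = b^2 - 4ac = (0.43)^2 - 4*(0.61)*1 = 0.1849 - (2.44) = -2.2551.
  D < 0, so the roots are the complex-conjugate pair z = (-b +/- i sqrt(-D)) / (2a) = -0.3525 +/- 1.2309i.
  For a conjugate pair |z|^2 = z * conj(z) = (product of roots) = c/a = 1/(0.61) = 1.639344, so |z| = sqrt(1.639344) = 1.2804 for both roots.
Moduli of all roots: 1.2500, 1.2804, 1.2804.
All moduli strictly greater than 1? Yes.
Verdict: Invertible.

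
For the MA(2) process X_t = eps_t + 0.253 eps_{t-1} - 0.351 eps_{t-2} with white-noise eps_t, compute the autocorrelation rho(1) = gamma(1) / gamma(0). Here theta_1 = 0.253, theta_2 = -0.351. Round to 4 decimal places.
\rho(1) = 0.1383

For an MA(q) process with theta_0 = 1, the autocovariance is
  gamma(k) = sigma^2 * sum_{i=0..q-k} theta_i * theta_{i+k},
and rho(k) = gamma(k) / gamma(0). Sigma^2 cancels.
  numerator   = (1)*(0.253) + (0.253)*(-0.351) = 0.164197.
  denominator = (1)^2 + (0.253)^2 + (-0.351)^2 = 1.18721.
  rho(1) = 0.164197 / 1.18721 = 0.1383.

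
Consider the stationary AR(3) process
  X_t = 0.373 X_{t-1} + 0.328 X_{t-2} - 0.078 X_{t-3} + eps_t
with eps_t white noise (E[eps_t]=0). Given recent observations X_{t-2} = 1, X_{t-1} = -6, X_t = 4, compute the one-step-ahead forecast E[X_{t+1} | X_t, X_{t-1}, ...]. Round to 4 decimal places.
E[X_{t+1} \mid \mathcal F_t] = -0.5540

For an AR(p) model X_t = c + sum_i phi_i X_{t-i} + eps_t, the
one-step-ahead conditional mean is
  E[X_{t+1} | X_t, ...] = c + sum_i phi_i X_{t+1-i}.
Substitute known values:
  E[X_{t+1} | ...] = (0.373) * (4) + (0.328) * (-6) + (-0.078) * (1)
                   = -0.5540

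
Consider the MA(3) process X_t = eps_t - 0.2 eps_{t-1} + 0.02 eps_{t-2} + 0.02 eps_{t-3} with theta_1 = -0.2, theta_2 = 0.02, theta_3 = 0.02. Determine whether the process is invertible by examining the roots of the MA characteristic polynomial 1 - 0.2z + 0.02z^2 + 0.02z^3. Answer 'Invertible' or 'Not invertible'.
\text{Invertible}

The MA(q) characteristic polynomial is P(z) = 1 - 0.2z + 0.02z^2 + 0.02z^3.
Invertibility requires all roots to lie outside the unit circle, i.e. |z| > 1 for every root.
Degree 3: look for a simple real root z0 first, then factor out (1 - z/z0) and solve the remaining quadratic.
Testing z0 = -5: P(-5) = 1 + (-0.2)(-5) + (0.02)(-5)^2 + (0.02)(-5)^3
  = 1 + (1) + (0.5) + (-2.5) = 0.  So z_0 = -5 is a root, |z_0| = 5.
Divide out the factor (1 + 0.2 z) = (1 - z/z0) (since 1/z0 = -0.2):
  P(z) = (1 + 0.2 z)(1 + (-0.4) z + (0.1) z^2)
  [check: z-coef -0.4 - (-0.2) = -0.2; z^2-coef 0.1 - (-0.2)(-0.4) = 0.02; z^3-coef -(-0.2)(0.1) = 0.02.]
Remaining roots from the quadratic factor 1 + (-0.4) z + (0.1) z^2:
  Set 1 + (-0.4) z + (0.1) z^2 = 0, i.e. a z^2 + b z + c = 0 with a = 0.1, b = -0.4, c = 1.
  Discriminant D = b^2 - 4ac = (-0.4)^2 - 4*(0.1)*1 = 0.16 - (0.4) = -0.24.
  D < 0, so the roots are the complex-conjugate pair z = (-b +/- i sqrt(-D)) / (2a) = 2 +/- 2.4495i.
  For a conjugate pair |z|^2 = z * conj(z) = (product of roots) = c/a = 1/(0.1) = 10, so |z| = sqrt(10) = 3.1623 for both roots.
Moduli of all roots: 5.0000, 3.1623, 3.1623.
All moduli strictly greater than 1? Yes.
Verdict: Invertible.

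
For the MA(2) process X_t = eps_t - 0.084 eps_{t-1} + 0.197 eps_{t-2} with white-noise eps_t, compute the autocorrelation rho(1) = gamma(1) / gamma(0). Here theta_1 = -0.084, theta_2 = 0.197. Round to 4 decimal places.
\rho(1) = -0.0961

For an MA(q) process with theta_0 = 1, the autocovariance is
  gamma(k) = sigma^2 * sum_{i=0..q-k} theta_i * theta_{i+k},
and rho(k) = gamma(k) / gamma(0). Sigma^2 cancels.
  numerator   = (1)*(-0.084) + (-0.084)*(0.197) = -0.100548.
  denominator = (1)^2 + (-0.084)^2 + (0.197)^2 = 1.045865.
  rho(1) = -0.100548 / 1.045865 = -0.0961.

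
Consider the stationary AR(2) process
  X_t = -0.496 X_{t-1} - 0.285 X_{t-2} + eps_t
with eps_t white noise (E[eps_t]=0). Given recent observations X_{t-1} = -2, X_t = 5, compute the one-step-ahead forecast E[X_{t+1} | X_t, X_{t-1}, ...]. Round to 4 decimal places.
E[X_{t+1} \mid \mathcal F_t] = -1.9100

For an AR(p) model X_t = c + sum_i phi_i X_{t-i} + eps_t, the
one-step-ahead conditional mean is
  E[X_{t+1} | X_t, ...] = c + sum_i phi_i X_{t+1-i}.
Substitute known values:
  E[X_{t+1} | ...] = (-0.496) * (5) + (-0.285) * (-2)
                   = -1.9100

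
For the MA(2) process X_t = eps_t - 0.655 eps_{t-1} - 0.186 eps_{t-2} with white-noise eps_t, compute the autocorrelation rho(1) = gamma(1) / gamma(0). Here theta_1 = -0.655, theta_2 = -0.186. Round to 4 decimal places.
\rho(1) = -0.3643

For an MA(q) process with theta_0 = 1, the autocovariance is
  gamma(k) = sigma^2 * sum_{i=0..q-k} theta_i * theta_{i+k},
and rho(k) = gamma(k) / gamma(0). Sigma^2 cancels.
  numerator   = (1)*(-0.655) + (-0.655)*(-0.186) = -0.53317.
  denominator = (1)^2 + (-0.655)^2 + (-0.186)^2 = 1.463621.
  rho(1) = -0.53317 / 1.463621 = -0.3643.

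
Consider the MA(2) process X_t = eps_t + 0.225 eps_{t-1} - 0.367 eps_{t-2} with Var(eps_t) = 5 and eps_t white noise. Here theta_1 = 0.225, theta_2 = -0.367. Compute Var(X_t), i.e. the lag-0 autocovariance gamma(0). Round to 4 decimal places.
\gamma(0) = 5.9266

For an MA(q) process X_t = eps_t + sum_i theta_i eps_{t-i} with
Var(eps_t) = sigma^2, the variance is
  gamma(0) = sigma^2 * (1 + sum_i theta_i^2).
  sum_i theta_i^2 = (0.225)^2 + (-0.367)^2 = 0.050625 + 0.134689 = 0.185314.
  gamma(0) = 5 * (1 + 0.185314) = 5 * 1.185314 = 5.92657, which rounds to 5.9266.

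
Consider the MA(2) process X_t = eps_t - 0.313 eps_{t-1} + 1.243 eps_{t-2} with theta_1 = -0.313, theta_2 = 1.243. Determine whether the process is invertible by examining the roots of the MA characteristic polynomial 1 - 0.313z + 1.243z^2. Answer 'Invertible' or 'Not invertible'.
\text{Not invertible}

The MA(q) characteristic polynomial is P(z) = 1 - 0.313z + 1.243z^2.
Invertibility requires all roots to lie outside the unit circle, i.e. |z| > 1 for every root.
Set 1 + (-0.313) z + (1.243) z^2 = 0, i.e. a z^2 + b z + c = 0 with a = 1.243, b = -0.313, c = 1.
Discriminant D = b^2 - 4ac = (-0.313)^2 - 4*(1.243)*1 = 0.097969 - (4.972) = -4.874031.
D < 0, so the roots are the complex-conjugate pair z = (-b +/- i sqrt(-D)) / (2a) = 0.1259 +/- 0.8881i.
For a conjugate pair |z|^2 = z * conj(z) = (product of roots) = c/a = 1/(1.243) = 0.804505, so |z| = sqrt(0.804505) = 0.8969 for both roots.
Moduli of all roots: 0.8969, 0.8969.
All moduli strictly greater than 1? No.
Verdict: Not invertible.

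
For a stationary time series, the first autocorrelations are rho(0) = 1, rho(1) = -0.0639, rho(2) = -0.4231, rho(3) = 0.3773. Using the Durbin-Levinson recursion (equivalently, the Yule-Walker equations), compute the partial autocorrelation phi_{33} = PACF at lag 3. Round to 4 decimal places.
\phi_{33} = 0.3830

The PACF at lag k is phi_{kk}, the last component of the solution
to the Yule-Walker system G_k phi = r_k where
  (G_k)_{ij} = rho(|i - j|), (r_k)_i = rho(i), i,j = 1..k.
Equivalently, Durbin-Levinson gives phi_{kk} iteratively:
  phi_{11} = rho(1)
  phi_{kk} = [rho(k) - sum_{j=1..k-1} phi_{k-1,j} rho(k-j)]
            / [1 - sum_{j=1..k-1} phi_{k-1,j} rho(j)],
  phi_{k,j} = phi_{k-1,j} - phi_{kk} phi_{k-1,k-j},  j = 1..k-1.
Step k = 1:
  phi_11 = rho(1) = -0.0639.
Step k = 2:
  phi_22 = [rho(2) - phi_11 rho(1)] / [1 - phi_11 rho(1)] = [-0.4231 - (-0.0639)(-0.0639)] / [1 - (-0.0639)(-0.0639)]
         = -0.42718321 / 0.99591679 = -0.428935.
  Update: phi_21 = phi_11 - phi_22 phi_11 = -0.0639 - (-0.428935)(-0.0639) = -0.091309.
Step k = 3:
  phi_33 = [rho(3) - phi_21 rho(2) - phi_22 rho(1)] / [1 - phi_21 rho(1) - phi_22 rho(2)]
    numerator   = 0.3773 - (-0.091309)(-0.4231) - (-0.428935)(-0.0639) = 0.31125827
    denominator = 1 - (-0.091309)(-0.0639) - (-0.428935)(-0.4231) = 0.81268311
  phi_33 = 0.31125827 / 0.81268311 = 0.383.
Therefore phi_{33} = 0.3830.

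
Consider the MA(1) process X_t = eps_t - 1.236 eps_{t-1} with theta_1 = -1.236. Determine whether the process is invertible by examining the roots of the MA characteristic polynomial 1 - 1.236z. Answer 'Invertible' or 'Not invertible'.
\text{Not invertible}

The MA(q) characteristic polynomial is P(z) = 1 - 1.236z.
Invertibility requires all roots to lie outside the unit circle, i.e. |z| > 1 for every root.
This is linear in z: 1 + (-1.236) z = 0  =>  z = -1/(-1.236) = 0.809061,  |z| = 0.809061.
Moduli of all roots: 0.8091.
All moduli strictly greater than 1? No.
Verdict: Not invertible.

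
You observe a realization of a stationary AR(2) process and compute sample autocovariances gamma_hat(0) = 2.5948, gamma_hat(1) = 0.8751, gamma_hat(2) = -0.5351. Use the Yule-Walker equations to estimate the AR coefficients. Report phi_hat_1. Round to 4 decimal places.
\hat\phi_{1} = 0.4590

The Yule-Walker equations for an AR(p) process read, in matrix form,
  Gamma_p phi = r_p,   with   (Gamma_p)_{ij} = gamma(|i - j|),
                       (r_p)_i = gamma(i),   i,j = 1..p.
Substitute the sample gammas (Toeplitz matrix and right-hand side of size 2):
  Gamma_p = [[2.5948, 0.8751], [0.8751, 2.5948]]
  r_p     = [0.8751, -0.5351]
Written out:
  2.5948 phi_1 + 0.8751 phi_2 = 0.8751
  0.8751 phi_1 + 2.5948 phi_2 = -0.5351
Solve by Cramer's rule:
  det = gamma(0)^2 - gamma(1)^2 = (2.5948)^2 - (0.8751)^2 = 6.73298704 - 0.76580001 = 5.96718703
  phi_hat_1 = [gamma(1) gamma(0) - gamma(1) gamma(2)] / det = [(0.8751)(2.5948) - (0.8751)(-0.5351)] / 5.96718703 = 2.73897549 / 5.96718703 = 0.459
  phi_hat_2 = [gamma(0) gamma(2) - gamma(1)^2] / det = [(2.5948)(-0.5351) - (0.8751)^2] / 5.96718703 = -2.15427749 / 5.96718703 = -0.361
So phi_hat = [0.4590, -0.3610].
Therefore phi_hat_1 = 0.4590.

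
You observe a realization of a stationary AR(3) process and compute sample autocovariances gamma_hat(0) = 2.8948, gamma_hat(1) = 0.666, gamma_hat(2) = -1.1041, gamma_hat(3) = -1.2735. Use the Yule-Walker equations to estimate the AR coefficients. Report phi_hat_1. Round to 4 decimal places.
\hat\phi_{1} = 0.2090

The Yule-Walker equations for an AR(p) process read, in matrix form,
  Gamma_p phi = r_p,   with   (Gamma_p)_{ij} = gamma(|i - j|),
                       (r_p)_i = gamma(i),   i,j = 1..p.
Substitute the sample gammas (Toeplitz matrix and right-hand side of size 3):
  Gamma_p = [[2.8948, 0.666, -1.1041], [0.666, 2.8948, 0.666], [-1.1041, 0.666, 2.8948]]
  r_p     = [0.666, -1.1041, -1.2735]
Written out (R1..R3):
  (R1) 2.8948 phi_1 + 0.666 phi_2 - 1.1041 phi_3 = 0.666
  (R2) 0.666 phi_1 + 2.8948 phi_2 + 0.666 phi_3 = -1.1041
  (R3) -1.1041 phi_1 + 0.666 phi_2 + 2.8948 phi_3 = -1.2735
Gaussian elimination:
  R2 <- R2 - (0.666/2.8948) R1 = R2 - (0.230068) R1:  2.741575 phi_2 + 0.920018 phi_3 = -1.257325
  R3 <- R3 - (-1.1041/2.8948) R1 = R3 - (-0.381408) R1:  0.920018 phi_2 + 2.473687 phi_3 = -1.019482
  R3 <- R3 - (0.920018/2.741575) R2 = R3 - (0.33558) R2:  2.164948 phi_3 = -0.597549
Back-substitution:
  phi_hat_3 = -0.597549 / 2.164948 = -0.276011
  phi_hat_2 = (-1.257325 - (0.920018)(-0.276011)) / 2.741575 = -0.36599
  phi_hat_1 = (0.666 - (0.666)(-0.36599) - (-1.1041)(-0.276011)) / 2.8948 = 0.208998
So phi_hat = [0.2090, -0.3660, -0.2760].
Therefore phi_hat_1 = 0.2090.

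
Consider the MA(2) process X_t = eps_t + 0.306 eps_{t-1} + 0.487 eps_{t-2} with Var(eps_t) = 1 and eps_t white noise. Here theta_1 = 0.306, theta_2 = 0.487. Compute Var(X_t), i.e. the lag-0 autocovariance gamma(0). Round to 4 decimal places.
\gamma(0) = 1.3308

For an MA(q) process X_t = eps_t + sum_i theta_i eps_{t-i} with
Var(eps_t) = sigma^2, the variance is
  gamma(0) = sigma^2 * (1 + sum_i theta_i^2).
  sum_i theta_i^2 = (0.306)^2 + (0.487)^2 = 0.093636 + 0.237169 = 0.330805.
  gamma(0) = 1 * (1 + 0.330805) = 1 * 1.330805 = 1.330805, which rounds to 1.3308.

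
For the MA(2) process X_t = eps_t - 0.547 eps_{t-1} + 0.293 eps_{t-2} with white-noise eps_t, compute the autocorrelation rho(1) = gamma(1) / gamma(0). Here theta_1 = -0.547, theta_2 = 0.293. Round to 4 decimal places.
\rho(1) = -0.5106

For an MA(q) process with theta_0 = 1, the autocovariance is
  gamma(k) = sigma^2 * sum_{i=0..q-k} theta_i * theta_{i+k},
and rho(k) = gamma(k) / gamma(0). Sigma^2 cancels.
  numerator   = (1)*(-0.547) + (-0.547)*(0.293) = -0.707271.
  denominator = (1)^2 + (-0.547)^2 + (0.293)^2 = 1.385058.
  rho(1) = -0.707271 / 1.385058 = -0.5106.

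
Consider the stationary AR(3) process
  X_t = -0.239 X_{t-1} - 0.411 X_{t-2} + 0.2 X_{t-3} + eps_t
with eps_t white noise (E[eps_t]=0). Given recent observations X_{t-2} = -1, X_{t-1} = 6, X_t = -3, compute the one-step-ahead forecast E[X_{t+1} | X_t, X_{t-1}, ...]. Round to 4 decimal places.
E[X_{t+1} \mid \mathcal F_t] = -1.9490

For an AR(p) model X_t = c + sum_i phi_i X_{t-i} + eps_t, the
one-step-ahead conditional mean is
  E[X_{t+1} | X_t, ...] = c + sum_i phi_i X_{t+1-i}.
Substitute known values:
  E[X_{t+1} | ...] = (-0.239) * (-3) + (-0.411) * (6) + (0.2) * (-1)
                   = -1.9490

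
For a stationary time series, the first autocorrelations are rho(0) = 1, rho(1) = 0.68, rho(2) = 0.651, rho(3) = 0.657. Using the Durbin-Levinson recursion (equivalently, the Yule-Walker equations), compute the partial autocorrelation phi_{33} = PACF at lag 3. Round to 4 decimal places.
\phi_{33} = 0.2780

The PACF at lag k is phi_{kk}, the last component of the solution
to the Yule-Walker system G_k phi = r_k where
  (G_k)_{ij} = rho(|i - j|), (r_k)_i = rho(i), i,j = 1..k.
Equivalently, Durbin-Levinson gives phi_{kk} iteratively:
  phi_{11} = rho(1)
  phi_{kk} = [rho(k) - sum_{j=1..k-1} phi_{k-1,j} rho(k-j)]
            / [1 - sum_{j=1..k-1} phi_{k-1,j} rho(j)],
  phi_{k,j} = phi_{k-1,j} - phi_{kk} phi_{k-1,k-j},  j = 1..k-1.
Step k = 1:
  phi_11 = rho(1) = 0.68.
Step k = 2:
  phi_22 = [rho(2) - phi_11 rho(1)] / [1 - phi_11 rho(1)] = [0.651 - (0.68)(0.68)] / [1 - (0.68)(0.68)]
         = 0.1886 / 0.5376 = 0.350818.
  Update: phi_21 = phi_11 - phi_22 phi_11 = 0.68 - (0.350818)(0.68) = 0.441443.
Step k = 3:
  phi_33 = [rho(3) - phi_21 rho(2) - phi_22 rho(1)] / [1 - phi_21 rho(1) - phi_22 rho(2)]
    numerator   = 0.657 - (0.441443)(0.651) - (0.350818)(0.68) = 0.13106376
    denominator = 1 - (0.441443)(0.68) - (0.350818)(0.651) = 0.47143564
  phi_33 = 0.13106376 / 0.47143564 = 0.278.
Therefore phi_{33} = 0.2780.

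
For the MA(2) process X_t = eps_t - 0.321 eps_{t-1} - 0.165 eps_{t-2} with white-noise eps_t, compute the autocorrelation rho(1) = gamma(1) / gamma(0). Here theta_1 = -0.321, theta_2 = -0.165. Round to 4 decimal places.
\rho(1) = -0.2371

For an MA(q) process with theta_0 = 1, the autocovariance is
  gamma(k) = sigma^2 * sum_{i=0..q-k} theta_i * theta_{i+k},
and rho(k) = gamma(k) / gamma(0). Sigma^2 cancels.
  numerator   = (1)*(-0.321) + (-0.321)*(-0.165) = -0.268035.
  denominator = (1)^2 + (-0.321)^2 + (-0.165)^2 = 1.130266.
  rho(1) = -0.268035 / 1.130266 = -0.2371.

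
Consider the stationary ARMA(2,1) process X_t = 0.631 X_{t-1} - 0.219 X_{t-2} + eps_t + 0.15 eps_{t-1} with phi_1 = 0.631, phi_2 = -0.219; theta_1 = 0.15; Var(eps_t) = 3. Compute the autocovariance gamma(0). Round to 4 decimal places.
\gamma(0) = 5.0698

Multiply the model equation by X_{t-k} and take expectations. With theta_0 = psi_0 = 1 and psi_j the MA(infinity) weights, this gives
  gamma(k) - sum_i phi_i gamma(k-i) = c_k,
  c_k = sigma^2 * sum_{j=k..q} theta_j psi_{j-k}   (c_k = 0 for k > q),
using gamma(-m) = gamma(m).
psi-weights needed (psi_j = theta_j + sum_i phi_i psi_{j-i}):
  psi_1 = theta_1 + phi_1 = 0.15 + (0.631) = 0.781
Right-hand sides:
  c_0 = sigma^2 (1 + theta_1 psi_1) = 3 * (1 + (0.15)(0.781)) = 3 * 1.11715 = 3.35145
  c_1 = sigma^2 theta_1 = 3 * (0.15) = 0.45
  c_2 = 0
Equations for k = 0, 1, 2 (AR order 2, c_2 = 0):
  (E0) gamma(0) = phi_1 gamma(1) + phi_2 gamma(2) + c_0
  (E1) gamma(1) = phi_1 gamma(0) + phi_2 gamma(1) + c_1
  (E2) gamma(2) = phi_1 gamma(1) + phi_2 gamma(0)
From (E1): gamma(1) = A gamma(0) + B with
  A = phi_1 / (1 - phi_2) = 0.631 / 1.219 = 0.517637,   B = c_1 / (1 - phi_2) = 0.45 / 1.219 = 0.369155.
Insert (E2) into (E0): gamma(0) (1 - phi_2^2) = phi_1 (1 + phi_2) gamma(1) + c_0.
  phi_1 (1 + phi_2) = (0.631)(0.781) = 0.492811,   1 - phi_2^2 = 0.952039.
Replace gamma(1) by A gamma(0) + B and collect gamma(0):
  gamma(0) [0.952039 - (0.492811)(0.517637)] = (0.492811)(0.369155) + 3.35145
  gamma(0) * 0.696942 = 3.533374
  gamma(0) = 3.533374 / 0.696942 = 5.069828.
Therefore gamma(0) = 5.0698 (to 4 decimal places).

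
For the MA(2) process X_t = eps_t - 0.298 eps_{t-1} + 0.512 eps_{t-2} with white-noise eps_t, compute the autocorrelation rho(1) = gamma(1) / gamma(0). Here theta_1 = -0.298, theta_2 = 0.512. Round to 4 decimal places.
\rho(1) = -0.3335

For an MA(q) process with theta_0 = 1, the autocovariance is
  gamma(k) = sigma^2 * sum_{i=0..q-k} theta_i * theta_{i+k},
and rho(k) = gamma(k) / gamma(0). Sigma^2 cancels.
  numerator   = (1)*(-0.298) + (-0.298)*(0.512) = -0.450576.
  denominator = (1)^2 + (-0.298)^2 + (0.512)^2 = 1.350948.
  rho(1) = -0.450576 / 1.350948 = -0.3335.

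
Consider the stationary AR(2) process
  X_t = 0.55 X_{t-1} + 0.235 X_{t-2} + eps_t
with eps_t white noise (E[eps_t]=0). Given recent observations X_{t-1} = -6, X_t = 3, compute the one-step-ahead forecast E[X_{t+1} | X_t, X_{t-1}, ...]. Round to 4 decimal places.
E[X_{t+1} \mid \mathcal F_t] = 0.2400

For an AR(p) model X_t = c + sum_i phi_i X_{t-i} + eps_t, the
one-step-ahead conditional mean is
  E[X_{t+1} | X_t, ...] = c + sum_i phi_i X_{t+1-i}.
Substitute known values:
  E[X_{t+1} | ...] = (0.55) * (3) + (0.235) * (-6)
                   = 0.2400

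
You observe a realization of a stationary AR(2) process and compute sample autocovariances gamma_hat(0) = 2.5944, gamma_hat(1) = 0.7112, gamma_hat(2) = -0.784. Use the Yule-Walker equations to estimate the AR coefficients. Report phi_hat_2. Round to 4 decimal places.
\hat\phi_{2} = -0.4080

The Yule-Walker equations for an AR(p) process read, in matrix form,
  Gamma_p phi = r_p,   with   (Gamma_p)_{ij} = gamma(|i - j|),
                       (r_p)_i = gamma(i),   i,j = 1..p.
Substitute the sample gammas (Toeplitz matrix and right-hand side of size 2):
  Gamma_p = [[2.5944, 0.7112], [0.7112, 2.5944]]
  r_p     = [0.7112, -0.784]
Written out:
  2.5944 phi_1 + 0.7112 phi_2 = 0.7112
  0.7112 phi_1 + 2.5944 phi_2 = -0.784
Solve by Cramer's rule:
  det = gamma(0)^2 - gamma(1)^2 = (2.5944)^2 - (0.7112)^2 = 6.73091136 - 0.50580544 = 6.22510592
  phi_hat_1 = [gamma(1) gamma(0) - gamma(1) gamma(2)] / det = [(0.7112)(2.5944) - (0.7112)(-0.784)] / 6.22510592 = 2.40271808 / 6.22510592 = 0.386
  phi_hat_2 = [gamma(0) gamma(2) - gamma(1)^2] / det = [(2.5944)(-0.784) - (0.7112)^2] / 6.22510592 = -2.53981504 / 6.22510592 = -0.408
So phi_hat = [0.3860, -0.4080].
Therefore phi_hat_2 = -0.4080.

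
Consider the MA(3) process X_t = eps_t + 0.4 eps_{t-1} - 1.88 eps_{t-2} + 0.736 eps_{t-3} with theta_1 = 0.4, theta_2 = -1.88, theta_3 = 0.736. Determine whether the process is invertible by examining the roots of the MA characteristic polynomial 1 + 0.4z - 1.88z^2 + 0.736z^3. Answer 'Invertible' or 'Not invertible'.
\text{Not invertible}

The MA(q) characteristic polynomial is P(z) = 1 + 0.4z - 1.88z^2 + 0.736z^3.
Invertibility requires all roots to lie outside the unit circle, i.e. |z| > 1 for every root.
Degree 3: look for a simple real root z0 first, then factor out (1 - z/z0) and solve the remaining quadratic.
Testing z0 = 1.25: P(1.25) = 1 + (0.4)(1.25) + (-1.88)(1.25)^2 + (0.736)(1.25)^3
  = 1 + (0.5) + (-2.9375) + (1.4375) = 0.  So z_0 = 1.25 is a root, |z_0| = 1.25.
Divide out the factor (1 - 0.8 z) = (1 - z/z0) (since 1/z0 = 0.8):
  P(z) = (1 - 0.8 z)(1 + (1.2) z + (-0.92) z^2)
  [check: z-coef 1.2 - (0.8) = 0.4; z^2-coef -0.92 - (0.8)(1.2) = -1.88; z^3-coef -(0.8)(-0.92) = 0.736.]
Remaining roots from the quadratic factor 1 + (1.2) z + (-0.92) z^2:
  Set 1 + (1.2) z + (-0.92) z^2 = 0, i.e. a z^2 + b z + c = 0 with a = -0.92, b = 1.2, c = 1.
  Discriminant D = b^2 - 4ac = (1.2)^2 - 4*(-0.92)*1 = 1.44 - (-3.68) = 5.12.
  D >= 0, so the roots are real: z = (-b +/- sqrt(D)) / (2a) = (-1.2 +/- 2.262742) / (-1.84).
    z_1 = (-1.2 + 2.262742) / (-1.84) = -0.5776,   |z_1| = 0.5776.
    z_2 = (-1.2 - 2.262742) / (-1.84) = 1.8819,   |z_2| = 1.8819.
Moduli of all roots: 1.2500, 0.5776, 1.8819.
All moduli strictly greater than 1? No.
Verdict: Not invertible.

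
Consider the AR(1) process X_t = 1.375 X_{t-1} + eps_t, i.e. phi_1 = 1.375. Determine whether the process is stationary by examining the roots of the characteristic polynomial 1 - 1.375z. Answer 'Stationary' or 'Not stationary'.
\text{Not stationary}

The AR(p) characteristic polynomial is P(z) = 1 - 1.375z.
Stationarity requires all roots to lie outside the unit circle, i.e. |z| > 1 for every root.
This is linear in z: 1 + (-1.375) z = 0  =>  z = -1/(-1.375) = 0.727273,  |z| = 0.727273.
Moduli of all roots: 0.7273.
All moduli strictly greater than 1? No.
Verdict: Not stationary.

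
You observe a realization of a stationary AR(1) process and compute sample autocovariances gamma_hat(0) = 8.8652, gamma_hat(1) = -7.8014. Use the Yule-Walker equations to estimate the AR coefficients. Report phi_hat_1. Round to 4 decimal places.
\hat\phi_{1} = -0.8800

The Yule-Walker equations for an AR(p) process read, in matrix form,
  Gamma_p phi = r_p,   with   (Gamma_p)_{ij} = gamma(|i - j|),
                       (r_p)_i = gamma(i),   i,j = 1..p.
Substitute the sample gammas (Toeplitz matrix and right-hand side of size 1):
  Gamma_p = [[8.8652]]
  r_p     = [-7.8014]
With p = 1 this is the single equation gamma(0) phi_1 = gamma(1):
  phi_hat_1 = gamma(1) / gamma(0) = -7.8014 / 8.8652 = -0.8800.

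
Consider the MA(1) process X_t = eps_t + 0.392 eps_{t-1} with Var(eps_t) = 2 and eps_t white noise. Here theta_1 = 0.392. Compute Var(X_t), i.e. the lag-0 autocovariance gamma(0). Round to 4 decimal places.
\gamma(0) = 2.3073

For an MA(q) process X_t = eps_t + sum_i theta_i eps_{t-i} with
Var(eps_t) = sigma^2, the variance is
  gamma(0) = sigma^2 * (1 + sum_i theta_i^2).
  sum_i theta_i^2 = (0.392)^2 = 0.153664.
  gamma(0) = 2 * (1 + 0.153664) = 2 * 1.153664 = 2.307328, which rounds to 2.3073.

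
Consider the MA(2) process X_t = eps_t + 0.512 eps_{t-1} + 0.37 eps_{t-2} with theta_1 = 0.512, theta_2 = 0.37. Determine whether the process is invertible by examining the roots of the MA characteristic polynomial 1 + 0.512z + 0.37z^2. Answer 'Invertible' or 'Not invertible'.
\text{Invertible}

The MA(q) characteristic polynomial is P(z) = 1 + 0.512z + 0.37z^2.
Invertibility requires all roots to lie outside the unit circle, i.e. |z| > 1 for every root.
Set 1 + (0.512) z + (0.37) z^2 = 0, i.e. a z^2 + b z + c = 0 with a = 0.37, b = 0.512, c = 1.
Discriminant D = b^2 - 4ac = (0.512)^2 - 4*(0.37)*1 = 0.262144 - (1.48) = -1.217856.
D < 0, so the roots are the complex-conjugate pair z = (-b +/- i sqrt(-D)) / (2a) = -0.6919 +/- 1.4913i.
For a conjugate pair |z|^2 = z * conj(z) = (product of roots) = c/a = 1/(0.37) = 2.702703, so |z| = sqrt(2.702703) = 1.644 for both roots.
Moduli of all roots: 1.6440, 1.6440.
All moduli strictly greater than 1? Yes.
Verdict: Invertible.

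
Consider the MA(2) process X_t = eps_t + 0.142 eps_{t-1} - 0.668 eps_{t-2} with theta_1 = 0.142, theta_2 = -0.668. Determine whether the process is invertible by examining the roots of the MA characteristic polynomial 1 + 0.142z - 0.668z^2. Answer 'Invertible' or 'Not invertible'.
\text{Invertible}

The MA(q) characteristic polynomial is P(z) = 1 + 0.142z - 0.668z^2.
Invertibility requires all roots to lie outside the unit circle, i.e. |z| > 1 for every root.
Set 1 + (0.142) z + (-0.668) z^2 = 0, i.e. a z^2 + b z + c = 0 with a = -0.668, b = 0.142, c = 1.
Discriminant D = b^2 - 4ac = (0.142)^2 - 4*(-0.668)*1 = 0.020164 - (-2.672) = 2.692164.
D >= 0, so the roots are real: z = (-b +/- sqrt(D)) / (2a) = (-0.142 +/- 1.640782) / (-1.336).
  z_1 = (-0.142 + 1.640782) / (-1.336) = -1.1218,   |z_1| = 1.1218.
  z_2 = (-0.142 - 1.640782) / (-1.336) = 1.3344,   |z_2| = 1.3344.
Moduli of all roots: 1.1218, 1.3344.
All moduli strictly greater than 1? Yes.
Verdict: Invertible.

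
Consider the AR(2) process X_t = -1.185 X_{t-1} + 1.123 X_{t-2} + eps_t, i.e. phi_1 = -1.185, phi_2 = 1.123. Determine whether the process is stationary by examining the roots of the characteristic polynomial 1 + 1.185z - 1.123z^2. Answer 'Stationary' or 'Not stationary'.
\text{Not stationary}

The AR(p) characteristic polynomial is P(z) = 1 + 1.185z - 1.123z^2.
Stationarity requires all roots to lie outside the unit circle, i.e. |z| > 1 for every root.
Set 1 + (1.185) z + (-1.123) z^2 = 0, i.e. a z^2 + b z + c = 0 with a = -1.123, b = 1.185, c = 1.
Discriminant D = b^2 - 4ac = (1.185)^2 - 4*(-1.123)*1 = 1.404225 - (-4.492) = 5.896225.
D >= 0, so the roots are real: z = (-b +/- sqrt(D)) / (2a) = (-1.185 +/- 2.428214) / (-2.246).
  z_1 = (-1.185 + 2.428214) / (-2.246) = -0.5535,   |z_1| = 0.5535.
  z_2 = (-1.185 - 2.428214) / (-2.246) = 1.6087,   |z_2| = 1.6087.
Moduli of all roots: 0.5535, 1.6087.
All moduli strictly greater than 1? No.
Verdict: Not stationary.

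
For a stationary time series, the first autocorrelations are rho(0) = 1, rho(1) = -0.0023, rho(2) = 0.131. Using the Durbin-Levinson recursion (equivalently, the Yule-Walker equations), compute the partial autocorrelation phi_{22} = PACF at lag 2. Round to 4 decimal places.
\phi_{22} = 0.1310

The PACF at lag k is phi_{kk}, the last component of the solution
to the Yule-Walker system G_k phi = r_k where
  (G_k)_{ij} = rho(|i - j|), (r_k)_i = rho(i), i,j = 1..k.
Equivalently, Durbin-Levinson gives phi_{kk} iteratively:
  phi_{11} = rho(1)
  phi_{kk} = [rho(k) - sum_{j=1..k-1} phi_{k-1,j} rho(k-j)]
            / [1 - sum_{j=1..k-1} phi_{k-1,j} rho(j)],
  phi_{k,j} = phi_{k-1,j} - phi_{kk} phi_{k-1,k-j},  j = 1..k-1.
Step k = 1:
  phi_11 = rho(1) = -0.0023.
Step k = 2:
  phi_22 = [rho(2) - phi_11 rho(1)] / [1 - phi_11 rho(1)] = [0.131 - (-0.0023)(-0.0023)] / [1 - (-0.0023)(-0.0023)]
         = 0.13099471 / 0.99999471 = 0.131.
Therefore phi_{22} = 0.1310.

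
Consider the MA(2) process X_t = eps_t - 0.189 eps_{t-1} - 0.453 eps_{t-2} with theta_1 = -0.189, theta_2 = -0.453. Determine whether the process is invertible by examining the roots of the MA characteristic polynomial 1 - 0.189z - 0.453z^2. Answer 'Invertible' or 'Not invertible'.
\text{Invertible}

The MA(q) characteristic polynomial is P(z) = 1 - 0.189z - 0.453z^2.
Invertibility requires all roots to lie outside the unit circle, i.e. |z| > 1 for every root.
Set 1 + (-0.189) z + (-0.453) z^2 = 0, i.e. a z^2 + b z + c = 0 with a = -0.453, b = -0.189, c = 1.
Discriminant D = b^2 - 4ac = (-0.189)^2 - 4*(-0.453)*1 = 0.035721 - (-1.812) = 1.847721.
D >= 0, so the roots are real: z = (-b +/- sqrt(D)) / (2a) = (0.189 +/- 1.359309) / (-0.906).
  z_1 = (0.189 + 1.359309) / (-0.906) = -1.709,   |z_1| = 1.709.
  z_2 = (0.189 - 1.359309) / (-0.906) = 1.2917,   |z_2| = 1.2917.
Moduli of all roots: 1.7090, 1.2917.
All moduli strictly greater than 1? Yes.
Verdict: Invertible.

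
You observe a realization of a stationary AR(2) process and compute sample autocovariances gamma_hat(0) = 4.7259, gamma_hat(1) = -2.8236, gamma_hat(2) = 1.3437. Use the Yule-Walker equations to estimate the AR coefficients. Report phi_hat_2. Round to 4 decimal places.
\hat\phi_{2} = -0.1130

The Yule-Walker equations for an AR(p) process read, in matrix form,
  Gamma_p phi = r_p,   with   (Gamma_p)_{ij} = gamma(|i - j|),
                       (r_p)_i = gamma(i),   i,j = 1..p.
Substitute the sample gammas (Toeplitz matrix and right-hand side of size 2):
  Gamma_p = [[4.7259, -2.8236], [-2.8236, 4.7259]]
  r_p     = [-2.8236, 1.3437]
Written out:
  4.7259 phi_1 - 2.8236 phi_2 = -2.8236
  -2.8236 phi_1 + 4.7259 phi_2 = 1.3437
Solve by Cramer's rule:
  det = gamma(0)^2 - gamma(1)^2 = (4.7259)^2 - (-2.8236)^2 = 22.33413081 - 7.97271696 = 14.36141385
  phi_hat_1 = [gamma(1) gamma(0) - gamma(1) gamma(2)] / det = [(-2.8236)(4.7259) - (-2.8236)(1.3437)] / 14.36141385 = -9.54997992 / 14.36141385 = -0.665
  phi_hat_2 = [gamma(0) gamma(2) - gamma(1)^2] / det = [(4.7259)(1.3437) - (-2.8236)^2] / 14.36141385 = -1.62252513 / 14.36141385 = -0.113
So phi_hat = [-0.6650, -0.1130].
Therefore phi_hat_2 = -0.1130.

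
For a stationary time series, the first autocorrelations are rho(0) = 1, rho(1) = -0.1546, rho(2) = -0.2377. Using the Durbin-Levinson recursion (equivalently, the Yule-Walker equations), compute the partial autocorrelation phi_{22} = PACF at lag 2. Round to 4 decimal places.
\phi_{22} = -0.2680

The PACF at lag k is phi_{kk}, the last component of the solution
to the Yule-Walker system G_k phi = r_k where
  (G_k)_{ij} = rho(|i - j|), (r_k)_i = rho(i), i,j = 1..k.
Equivalently, Durbin-Levinson gives phi_{kk} iteratively:
  phi_{11} = rho(1)
  phi_{kk} = [rho(k) - sum_{j=1..k-1} phi_{k-1,j} rho(k-j)]
            / [1 - sum_{j=1..k-1} phi_{k-1,j} rho(j)],
  phi_{k,j} = phi_{k-1,j} - phi_{kk} phi_{k-1,k-j},  j = 1..k-1.
Step k = 1:
  phi_11 = rho(1) = -0.1546.
Step k = 2:
  phi_22 = [rho(2) - phi_11 rho(1)] / [1 - phi_11 rho(1)] = [-0.2377 - (-0.1546)(-0.1546)] / [1 - (-0.1546)(-0.1546)]
         = -0.26160116 / 0.97609884 = -0.268.
Therefore phi_{22} = -0.2680.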